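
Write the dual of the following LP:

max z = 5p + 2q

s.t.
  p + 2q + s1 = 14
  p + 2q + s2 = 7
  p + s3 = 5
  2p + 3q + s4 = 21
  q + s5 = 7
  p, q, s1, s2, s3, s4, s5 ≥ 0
Minimize: z = 14y1 + 7y2 + 5y3 + 21y4 + 7y5

Subject to:
  C1: -y1 - y2 - y3 - 2y4 ≤ -5
  C2: -2y1 - 2y2 - 3y4 - y5 ≤ -2
  y1, y2, y3, y4, y5 ≥ 0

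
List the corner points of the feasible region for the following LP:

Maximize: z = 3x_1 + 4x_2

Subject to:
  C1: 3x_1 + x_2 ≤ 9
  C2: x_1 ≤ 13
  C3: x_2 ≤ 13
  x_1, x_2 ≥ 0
Each vertex is the intersection of two constraint boundaries that also satisfies all remaining constraints:
  x_1 = 0 and x_2 = 0 → (0, 0)
  3x_1 + x_2 = 9 and x_2 = 0 → (3, 0)
  3x_1 + x_2 = 9 and x_1 = 0 → (0, 9)

Vertices: (0, 0), (3, 0), (0, 9)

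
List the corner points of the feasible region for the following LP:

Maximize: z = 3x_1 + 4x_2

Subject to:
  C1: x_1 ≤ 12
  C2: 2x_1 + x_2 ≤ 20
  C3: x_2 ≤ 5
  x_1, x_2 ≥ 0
Each vertex is the intersection of two constraint boundaries that also satisfies all remaining constraints:
  x_1 = 0 and x_2 = 0 → (0, 0)
  2x_1 + x_2 = 20 and x_2 = 0 → (10, 0)
  2x_1 + x_2 = 20 and x_2 = 5 → (7.5, 5)
  x_2 = 5 and x_1 = 0 → (0, 5)

Vertices: (0, 0), (10, 0), (7.5, 5), (0, 5)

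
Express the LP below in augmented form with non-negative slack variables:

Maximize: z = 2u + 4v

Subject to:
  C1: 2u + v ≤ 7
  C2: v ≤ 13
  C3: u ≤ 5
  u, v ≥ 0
max z = 2u + 4v

s.t.
  2u + v + s1 = 7
  v + s2 = 13
  u + s3 = 5
  u, v, s1, s2, s3 ≥ 0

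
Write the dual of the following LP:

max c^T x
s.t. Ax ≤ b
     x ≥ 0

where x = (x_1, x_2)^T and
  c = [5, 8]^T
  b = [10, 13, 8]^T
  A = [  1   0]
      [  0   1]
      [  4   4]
Minimize: z = 10y1 + 13y2 + 8y3

Subject to:
  C1: -y1 - 4y3 ≤ -5
  C2: -y2 - 4y3 ≤ -8
  y1, y2, y3 ≥ 0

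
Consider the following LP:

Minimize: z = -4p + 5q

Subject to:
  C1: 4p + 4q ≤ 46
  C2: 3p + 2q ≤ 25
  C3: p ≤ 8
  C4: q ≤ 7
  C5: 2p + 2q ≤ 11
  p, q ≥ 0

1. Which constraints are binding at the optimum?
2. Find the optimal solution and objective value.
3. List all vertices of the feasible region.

1. C5, q ≥ 0
2. p = 5.5, q = 0, z = -22
3. (0, 0), (5.5, 0), (0, 5.5)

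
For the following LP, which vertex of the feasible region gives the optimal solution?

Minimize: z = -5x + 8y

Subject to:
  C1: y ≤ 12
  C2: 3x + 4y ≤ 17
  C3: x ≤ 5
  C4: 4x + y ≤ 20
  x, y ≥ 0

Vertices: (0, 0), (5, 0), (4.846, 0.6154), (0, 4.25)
Evaluating z = -5x + 8y at each vertex:
  (0, 0): z = 0
  (5, 0): z = -25
  (4.846, 0.6154): z = -19.31
  (0, 4.25): z = 34

The smallest value is z = -25, attained at (5, 0).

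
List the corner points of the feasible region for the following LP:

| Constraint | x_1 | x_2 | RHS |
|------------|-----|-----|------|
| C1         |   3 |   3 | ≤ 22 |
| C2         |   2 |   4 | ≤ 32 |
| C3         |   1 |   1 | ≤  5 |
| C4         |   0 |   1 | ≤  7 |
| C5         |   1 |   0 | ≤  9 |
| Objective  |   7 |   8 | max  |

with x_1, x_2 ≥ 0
Each vertex is the intersection of two constraint boundaries that also satisfies all remaining constraints:
  x_1 = 0 and x_2 = 0 → (0, 0)
  x_1 + x_2 = 5 and x_2 = 0 → (5, 0)
  x_1 + x_2 = 5 and x_1 = 0 → (0, 5)

Vertices: (0, 0), (5, 0), (0, 5)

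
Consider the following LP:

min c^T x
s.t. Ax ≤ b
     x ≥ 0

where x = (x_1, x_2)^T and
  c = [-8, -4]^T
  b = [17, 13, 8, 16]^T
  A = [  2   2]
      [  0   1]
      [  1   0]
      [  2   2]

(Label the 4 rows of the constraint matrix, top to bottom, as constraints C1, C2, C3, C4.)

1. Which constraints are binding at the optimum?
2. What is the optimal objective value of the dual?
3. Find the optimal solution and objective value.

1. C3, C4, x_2 ≥ 0
2. -64 (by strong duality, equal to the primal optimum)
3. x_1 = 8, x_2 = 0, z = -64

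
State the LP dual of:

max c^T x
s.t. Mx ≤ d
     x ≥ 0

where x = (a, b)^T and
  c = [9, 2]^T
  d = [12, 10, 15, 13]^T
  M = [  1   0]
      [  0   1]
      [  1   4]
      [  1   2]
Minimize: z = 12y1 + 10y2 + 15y3 + 13y4

Subject to:
  C1: -y1 - y3 - y4 ≤ -9
  C2: -y2 - 4y3 - 2y4 ≤ -2
  y1, y2, y3, y4 ≥ 0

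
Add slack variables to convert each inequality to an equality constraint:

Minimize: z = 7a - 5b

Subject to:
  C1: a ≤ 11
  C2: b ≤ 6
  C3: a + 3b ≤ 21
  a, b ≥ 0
min z = 7a - 5b

s.t.
  a + s1 = 11
  b + s2 = 6
  a + 3b + s3 = 21
  a, b, s1, s2, s3 ≥ 0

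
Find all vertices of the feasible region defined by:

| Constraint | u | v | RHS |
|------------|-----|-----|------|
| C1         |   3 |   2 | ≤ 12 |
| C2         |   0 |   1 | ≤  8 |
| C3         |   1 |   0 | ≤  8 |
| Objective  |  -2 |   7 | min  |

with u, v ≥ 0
Each vertex is the intersection of two constraint boundaries that also satisfies all remaining constraints:
  u = 0 and v = 0 → (0, 0)
  3u + 2v = 12 and v = 0 → (4, 0)
  3u + 2v = 12 and u = 0 → (0, 6)

Vertices: (0, 0), (4, 0), (0, 6)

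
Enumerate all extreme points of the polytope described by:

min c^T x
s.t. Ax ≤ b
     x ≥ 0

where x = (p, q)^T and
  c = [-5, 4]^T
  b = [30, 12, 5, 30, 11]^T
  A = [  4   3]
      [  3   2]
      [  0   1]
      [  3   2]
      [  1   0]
Each vertex is the intersection of two constraint boundaries that also satisfies all remaining constraints:
  p = 0 and q = 0 → (0, 0)
  3p + 2q = 12 and q = 0 → (4, 0)
  3p + 2q = 12 and q = 5 → (0.6667, 5)
  q = 5 and p = 0 → (0, 5)

Vertices: (0, 0), (4, 0), (0.6667, 5), (0, 5)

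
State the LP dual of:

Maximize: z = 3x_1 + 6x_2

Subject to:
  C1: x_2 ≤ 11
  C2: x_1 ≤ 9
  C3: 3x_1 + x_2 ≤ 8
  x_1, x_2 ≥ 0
Minimize: z = 11y1 + 9y2 + 8y3

Subject to:
  C1: -y2 - 3y3 ≤ -3
  C2: -y1 - y3 ≤ -6
  y1, y2, y3 ≥ 0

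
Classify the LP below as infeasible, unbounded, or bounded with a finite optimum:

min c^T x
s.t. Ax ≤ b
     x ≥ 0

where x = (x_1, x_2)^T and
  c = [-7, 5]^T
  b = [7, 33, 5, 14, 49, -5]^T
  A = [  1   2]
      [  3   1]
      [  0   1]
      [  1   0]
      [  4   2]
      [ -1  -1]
The point (7, 0) satisfies every constraint, so the LP is feasible; the constraints give x_1 ≤ 14 and x_2 ≤ 5, which with x_1, x_2 ≥ 0 keep the feasible region inside a bounded box. A feasible, bounded LP attains a finite optimum at a vertex.

Evaluating z = -7x_1 + 5x_2 at each vertex:
  (5, 0): z = -35
  (7, 0): z = -49
  (3, 2): z = -11

The LP has an optimal solution: (7, 0) with z = -49.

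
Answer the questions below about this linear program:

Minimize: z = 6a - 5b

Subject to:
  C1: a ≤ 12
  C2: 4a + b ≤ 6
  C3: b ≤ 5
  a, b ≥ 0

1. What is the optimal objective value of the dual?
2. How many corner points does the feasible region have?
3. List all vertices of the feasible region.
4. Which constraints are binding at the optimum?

1. -25 (by strong duality, equal to the primal optimum)
2. 4
3. (0, 0), (1.5, 0), (0.25, 5), (0, 5)
4. C3, a ≥ 0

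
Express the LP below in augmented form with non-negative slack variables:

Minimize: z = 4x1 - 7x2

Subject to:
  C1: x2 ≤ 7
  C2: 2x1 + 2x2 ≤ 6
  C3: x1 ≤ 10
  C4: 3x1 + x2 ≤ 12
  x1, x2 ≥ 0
min z = 4x1 - 7x2

s.t.
  x2 + s1 = 7
  2x1 + 2x2 + s2 = 6
  x1 + s3 = 10
  3x1 + x2 + s4 = 12
  x1, x2, s1, s2, s3, s4 ≥ 0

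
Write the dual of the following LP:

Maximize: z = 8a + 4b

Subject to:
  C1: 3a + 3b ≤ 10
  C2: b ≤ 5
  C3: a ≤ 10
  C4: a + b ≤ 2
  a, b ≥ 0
Minimize: z = 10y1 + 5y2 + 10y3 + 2y4

Subject to:
  C1: -3y1 - y3 - y4 ≤ -8
  C2: -3y1 - y2 - y4 ≤ -4
  y1, y2, y3, y4 ≥ 0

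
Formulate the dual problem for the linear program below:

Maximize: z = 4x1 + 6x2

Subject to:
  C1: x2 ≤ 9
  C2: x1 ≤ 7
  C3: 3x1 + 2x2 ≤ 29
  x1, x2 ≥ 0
Minimize: z = 9y1 + 7y2 + 29y3

Subject to:
  C1: -y2 - 3y3 ≤ -4
  C2: -y1 - 2y3 ≤ -6
  y1, y2, y3 ≥ 0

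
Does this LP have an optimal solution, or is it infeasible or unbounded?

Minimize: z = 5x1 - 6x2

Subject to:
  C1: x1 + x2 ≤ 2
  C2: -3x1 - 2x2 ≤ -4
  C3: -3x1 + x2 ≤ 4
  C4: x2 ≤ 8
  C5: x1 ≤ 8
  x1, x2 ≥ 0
The point (0, 2) satisfies every constraint, so the LP is feasible; the constraints give x1 ≤ 8 and x2 ≤ 8, which with x1, x2 ≥ 0 keep the feasible region inside a bounded box. A feasible, bounded LP attains a finite optimum at a vertex.

Bounded optimum: z* = -12 at (0, 2).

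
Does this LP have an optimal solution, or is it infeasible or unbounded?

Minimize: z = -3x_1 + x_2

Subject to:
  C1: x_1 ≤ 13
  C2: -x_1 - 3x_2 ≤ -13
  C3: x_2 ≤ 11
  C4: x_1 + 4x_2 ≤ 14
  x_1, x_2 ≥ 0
The point (13, 0) satisfies every constraint, so the LP is feasible; the constraints give x_1 ≤ 13 and x_2 ≤ 11, which with x_1, x_2 ≥ 0 keep the feasible region inside a bounded box. A feasible, bounded LP attains a finite optimum at a vertex.

Evaluating z = -3x_1 + x_2 at each vertex:
  (13, 0): z = -39
  (13, 0.25): z = -38.75
  (10, 1): z = -29

Feasible with finite optimum z* = -39 at (13, 0).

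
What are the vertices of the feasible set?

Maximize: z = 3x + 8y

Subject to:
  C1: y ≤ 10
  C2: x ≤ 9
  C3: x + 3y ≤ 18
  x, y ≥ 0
Each vertex is the intersection of two constraint boundaries that also satisfies all remaining constraints:
  x = 0 and y = 0 → (0, 0)
  x = 9 and y = 0 → (9, 0)
  x = 9 and x + 3y = 18 → (9, 3)
  x + 3y = 18 and x = 0 → (0, 6)

Vertices: (0, 0), (9, 0), (9, 3), (0, 6)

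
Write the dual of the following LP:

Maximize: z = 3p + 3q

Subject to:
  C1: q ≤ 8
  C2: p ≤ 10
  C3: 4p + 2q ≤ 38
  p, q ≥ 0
Minimize: z = 8y1 + 10y2 + 38y3

Subject to:
  C1: -y2 - 4y3 ≤ -3
  C2: -y1 - 2y3 ≤ -3
  y1, y2, y3 ≥ 0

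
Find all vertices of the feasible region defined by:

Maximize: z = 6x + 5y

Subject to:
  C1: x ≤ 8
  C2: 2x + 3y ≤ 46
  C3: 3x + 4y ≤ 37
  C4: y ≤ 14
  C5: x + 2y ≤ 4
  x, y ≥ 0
Each vertex is the intersection of two constraint boundaries that also satisfies all remaining constraints:
  x = 0 and y = 0 → (0, 0)
  x + 2y = 4 and y = 0 → (4, 0)
  x + 2y = 4 and x = 0 → (0, 2)

Vertices: (0, 0), (4, 0), (0, 2)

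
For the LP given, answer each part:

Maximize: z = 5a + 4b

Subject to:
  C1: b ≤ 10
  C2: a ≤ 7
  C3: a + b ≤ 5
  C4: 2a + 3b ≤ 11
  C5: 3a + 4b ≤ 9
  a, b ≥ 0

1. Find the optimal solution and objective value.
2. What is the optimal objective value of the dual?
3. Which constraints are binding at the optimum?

1. a = 3, b = 0, z = 15
2. 15 (by strong duality, equal to the primal optimum)
3. C5, b ≥ 0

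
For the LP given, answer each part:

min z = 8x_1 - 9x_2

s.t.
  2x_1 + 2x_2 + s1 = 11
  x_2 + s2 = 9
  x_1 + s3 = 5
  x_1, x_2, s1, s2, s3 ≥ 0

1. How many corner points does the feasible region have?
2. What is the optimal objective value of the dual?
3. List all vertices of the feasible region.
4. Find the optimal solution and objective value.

1. 4
2. -49.5 (by strong duality, equal to the primal optimum)
3. (0, 0), (5, 0), (5, 0.5), (0, 5.5)
4. x_1 = 0, x_2 = 5.5, z = -49.5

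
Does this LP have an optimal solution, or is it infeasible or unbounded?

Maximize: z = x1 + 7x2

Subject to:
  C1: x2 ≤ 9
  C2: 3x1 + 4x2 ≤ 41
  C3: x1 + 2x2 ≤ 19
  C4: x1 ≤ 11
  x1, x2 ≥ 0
The point (1, 9) satisfies every constraint, so the LP is feasible; the constraints give x1 ≤ 11 and x2 ≤ 9, which with x1, x2 ≥ 0 keep the feasible region inside a bounded box. A feasible, bounded LP attains a finite optimum at a vertex.

Bounded optimum: z* = 64 at (1, 9).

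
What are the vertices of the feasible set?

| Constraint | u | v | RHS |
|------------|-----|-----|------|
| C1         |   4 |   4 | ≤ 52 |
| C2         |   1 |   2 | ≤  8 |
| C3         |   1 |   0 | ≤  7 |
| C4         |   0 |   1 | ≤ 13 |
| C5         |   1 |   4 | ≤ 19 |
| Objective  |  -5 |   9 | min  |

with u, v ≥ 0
Each vertex is the intersection of two constraint boundaries that also satisfies all remaining constraints:
  u = 0 and v = 0 → (0, 0)
  u = 7 and v = 0 → (7, 0)
  u + 2v = 8 and u = 7 → (7, 0.5)
  u + 2v = 8 and u = 0 → (0, 4)

Vertices: (0, 0), (7, 0), (7, 0.5), (0, 4)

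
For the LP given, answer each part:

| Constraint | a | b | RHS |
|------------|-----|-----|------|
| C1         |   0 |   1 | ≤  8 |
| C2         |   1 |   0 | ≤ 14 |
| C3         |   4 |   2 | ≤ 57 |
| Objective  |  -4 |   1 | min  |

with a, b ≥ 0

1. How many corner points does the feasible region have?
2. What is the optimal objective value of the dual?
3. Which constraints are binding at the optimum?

1. 5
2. -56 (by strong duality, equal to the primal optimum)
3. C2, b ≥ 0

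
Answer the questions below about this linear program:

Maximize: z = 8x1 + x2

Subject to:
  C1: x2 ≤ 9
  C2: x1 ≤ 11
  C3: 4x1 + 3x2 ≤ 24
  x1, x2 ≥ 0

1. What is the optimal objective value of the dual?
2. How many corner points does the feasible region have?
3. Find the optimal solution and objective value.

1. 48 (by strong duality, equal to the primal optimum)
2. 3
3. x1 = 6, x2 = 0, z = 48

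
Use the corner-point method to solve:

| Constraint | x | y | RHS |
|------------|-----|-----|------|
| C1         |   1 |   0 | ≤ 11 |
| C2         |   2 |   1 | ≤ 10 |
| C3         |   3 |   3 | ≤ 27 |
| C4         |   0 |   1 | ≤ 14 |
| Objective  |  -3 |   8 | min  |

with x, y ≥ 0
Each vertex is the intersection of two constraint boundaries that also satisfies all remaining constraints:
  x = 0 and y = 0 → (0, 0)
  2x + y = 10 and y = 0 → (5, 0)
  2x + y = 10 and 3x + 3y = 27 → (1, 8)
  3x + 3y = 27 and x = 0 → (0, 9)

Evaluating z = -3x + 8y at each vertex:
  (0, 0): z = 0
  (5, 0): z = -15
  (1, 8): z = 61
  (0, 9): z = 72

The minimum is at (5, 0) with z = -15.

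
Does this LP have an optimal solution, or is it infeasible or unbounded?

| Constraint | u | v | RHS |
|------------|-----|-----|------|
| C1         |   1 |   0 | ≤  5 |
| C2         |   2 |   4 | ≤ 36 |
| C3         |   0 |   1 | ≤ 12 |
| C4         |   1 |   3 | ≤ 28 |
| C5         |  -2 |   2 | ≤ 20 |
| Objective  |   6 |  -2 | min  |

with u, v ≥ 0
The point (0, 9) satisfies every constraint, so the LP is feasible; the constraints give u ≤ 5 and v ≤ 12, which with u, v ≥ 0 keep the feasible region inside a bounded box. A feasible, bounded LP attains a finite optimum at a vertex.

Evaluating z = 6u - 2v at each vertex:
  (0, 0): z = 0
  (5, 0): z = 30
  (5, 6.5): z = 17
  (0, 9): z = -18

Bounded optimum: z* = -18 at (0, 9).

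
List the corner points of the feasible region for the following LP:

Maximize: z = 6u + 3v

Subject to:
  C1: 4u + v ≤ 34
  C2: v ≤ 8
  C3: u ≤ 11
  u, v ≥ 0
Each vertex is the intersection of two constraint boundaries that also satisfies all remaining constraints:
  u = 0 and v = 0 → (0, 0)
  4u + v = 34 and v = 0 → (8.5, 0)
  4u + v = 34 and v = 8 → (6.5, 8)
  v = 8 and u = 0 → (0, 8)

Vertices: (0, 0), (8.5, 0), (6.5, 8), (0, 8)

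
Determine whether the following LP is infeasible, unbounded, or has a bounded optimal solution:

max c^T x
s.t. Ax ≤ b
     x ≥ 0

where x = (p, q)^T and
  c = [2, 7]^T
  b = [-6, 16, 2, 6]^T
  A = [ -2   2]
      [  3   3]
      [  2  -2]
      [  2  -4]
One constraint requires 2p - 2q ≤ 2, while the constraint -2p + 2q ≤ -6 is equivalent to 2p - 2q ≥ 6. Together they would need 6 ≤ 2p - 2q ≤ 2, which is impossible since 6 > 2. No point satisfies all constraints.

Infeasible: no point satisfies all constraints simultaneously.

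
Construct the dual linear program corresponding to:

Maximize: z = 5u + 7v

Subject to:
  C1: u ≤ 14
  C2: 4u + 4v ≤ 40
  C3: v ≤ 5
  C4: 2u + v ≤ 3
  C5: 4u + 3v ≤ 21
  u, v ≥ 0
Minimize: z = 14y1 + 40y2 + 5y3 + 3y4 + 21y5

Subject to:
  C1: -y1 - 4y2 - 2y4 - 4y5 ≤ -5
  C2: -4y2 - y3 - y4 - 3y5 ≤ -7
  y1, y2, y3, y4, y5 ≥ 0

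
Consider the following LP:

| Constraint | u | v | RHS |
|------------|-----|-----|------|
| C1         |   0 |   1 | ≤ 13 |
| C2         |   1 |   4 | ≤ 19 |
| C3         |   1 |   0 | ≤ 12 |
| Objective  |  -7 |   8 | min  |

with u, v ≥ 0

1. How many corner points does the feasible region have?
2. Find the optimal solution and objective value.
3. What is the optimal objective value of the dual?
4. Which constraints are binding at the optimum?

1. 4
2. u = 12, v = 0, z = -84
3. -84 (by strong duality, equal to the primal optimum)
4. C3, v ≥ 0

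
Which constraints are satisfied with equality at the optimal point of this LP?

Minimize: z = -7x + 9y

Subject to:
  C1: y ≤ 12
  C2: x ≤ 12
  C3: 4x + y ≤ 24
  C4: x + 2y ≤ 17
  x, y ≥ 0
Optimal: x = 6, y = 0
Slack at optimum:
  C1: slack = 12
  C2: slack = 6
  C3: slack = 0 (binding)
  C4: slack = 11
  x ≥ 0: x = 6
  y ≥ 0: y = 0 (binding)
Binding constraints: C3, y ≥ 0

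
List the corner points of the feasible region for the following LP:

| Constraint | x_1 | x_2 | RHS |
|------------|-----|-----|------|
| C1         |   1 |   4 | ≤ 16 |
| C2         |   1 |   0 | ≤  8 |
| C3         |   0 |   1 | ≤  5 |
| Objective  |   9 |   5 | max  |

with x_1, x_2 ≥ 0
Each vertex is the intersection of two constraint boundaries that also satisfies all remaining constraints:
  x_1 = 0 and x_2 = 0 → (0, 0)
  x_1 = 8 and x_2 = 0 → (8, 0)
  x_1 + 4x_2 = 16 and x_1 = 8 → (8, 2)
  x_1 + 4x_2 = 16 and x_1 = 0 → (0, 4)

Vertices: (0, 0), (8, 0), (8, 2), (0, 4)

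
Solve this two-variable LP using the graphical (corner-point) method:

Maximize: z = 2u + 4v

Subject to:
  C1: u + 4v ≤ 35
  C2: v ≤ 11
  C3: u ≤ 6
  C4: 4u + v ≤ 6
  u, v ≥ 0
u = 0, v = 6, z = 24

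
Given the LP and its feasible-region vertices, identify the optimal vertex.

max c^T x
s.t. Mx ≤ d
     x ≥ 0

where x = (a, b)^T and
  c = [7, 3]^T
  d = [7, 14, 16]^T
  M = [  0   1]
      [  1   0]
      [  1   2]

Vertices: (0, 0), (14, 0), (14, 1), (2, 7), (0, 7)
Evaluating z = 7a + 3b at each vertex:
  (0, 0): z = 0
  (14, 0): z = 98
  (14, 1): z = 101
  (2, 7): z = 35
  (0, 7): z = 21

The largest value is z = 101, attained at (14, 1).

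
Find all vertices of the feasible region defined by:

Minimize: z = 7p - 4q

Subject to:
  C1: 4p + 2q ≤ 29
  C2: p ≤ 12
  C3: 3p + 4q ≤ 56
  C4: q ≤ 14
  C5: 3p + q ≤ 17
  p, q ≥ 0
Each vertex is the intersection of two constraint boundaries that also satisfies all remaining constraints:
  p = 0 and q = 0 → (0, 0)
  3p + q = 17 and q = 0 → (5.667, 0)
  4p + 2q = 29 and 3p + q = 17 → (2.5, 9.5)
  4p + 2q = 29 and 3p + 4q = 56 → (0.4, 13.7)
  3p + 4q = 56 and q = 14 → (0, 14)

Vertices: (0, 0), (5.667, 0), (2.5, 9.5), (0.4, 13.7), (0, 14)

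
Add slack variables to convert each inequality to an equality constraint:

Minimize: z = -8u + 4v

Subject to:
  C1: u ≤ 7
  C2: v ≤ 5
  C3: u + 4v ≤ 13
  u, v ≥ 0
min z = -8u + 4v

s.t.
  u + s1 = 7
  v + s2 = 5
  u + 4v + s3 = 13
  u, v, s1, s2, s3 ≥ 0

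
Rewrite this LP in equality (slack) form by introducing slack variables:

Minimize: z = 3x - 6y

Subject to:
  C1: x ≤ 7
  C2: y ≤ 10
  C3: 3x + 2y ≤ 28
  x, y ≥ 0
min z = 3x - 6y

s.t.
  x + s1 = 7
  y + s2 = 10
  3x + 2y + s3 = 28
  x, y, s1, s2, s3 ≥ 0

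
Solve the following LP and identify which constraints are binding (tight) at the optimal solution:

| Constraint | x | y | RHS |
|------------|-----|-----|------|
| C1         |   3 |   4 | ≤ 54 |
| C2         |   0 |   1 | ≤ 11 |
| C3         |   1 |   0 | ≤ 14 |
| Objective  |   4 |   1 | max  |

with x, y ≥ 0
Optimal: x = 14, y = 3
Slack at optimum:
  C1: slack = 0 (binding)
  C2: slack = 8
  C3: slack = 0 (binding)
  x ≥ 0: x = 14
  y ≥ 0: y = 3
Binding constraints: C1, C3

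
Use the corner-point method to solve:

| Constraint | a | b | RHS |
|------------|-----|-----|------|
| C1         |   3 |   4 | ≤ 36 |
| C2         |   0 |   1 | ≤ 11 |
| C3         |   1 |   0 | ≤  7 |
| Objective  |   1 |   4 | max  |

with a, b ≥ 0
a = 0, b = 9, z = 36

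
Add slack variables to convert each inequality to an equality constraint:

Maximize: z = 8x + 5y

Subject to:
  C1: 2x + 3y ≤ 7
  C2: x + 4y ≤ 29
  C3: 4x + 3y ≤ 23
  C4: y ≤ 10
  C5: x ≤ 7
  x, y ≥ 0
max z = 8x + 5y

s.t.
  2x + 3y + s1 = 7
  x + 4y + s2 = 29
  4x + 3y + s3 = 23
  y + s4 = 10
  x + s5 = 7
  x, y, s1, s2, s3, s4, s5 ≥ 0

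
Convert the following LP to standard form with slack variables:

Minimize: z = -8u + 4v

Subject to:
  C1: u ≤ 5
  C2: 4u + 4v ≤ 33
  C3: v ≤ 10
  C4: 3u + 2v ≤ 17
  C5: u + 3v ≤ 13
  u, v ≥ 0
min z = -8u + 4v

s.t.
  u + s1 = 5
  4u + 4v + s2 = 33
  v + s3 = 10
  3u + 2v + s4 = 17
  u + 3v + s5 = 13
  u, v, s1, s2, s3, s4, s5 ≥ 0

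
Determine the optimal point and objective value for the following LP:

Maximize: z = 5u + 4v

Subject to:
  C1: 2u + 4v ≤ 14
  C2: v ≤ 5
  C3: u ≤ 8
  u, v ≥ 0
u = 7, v = 0, z = 35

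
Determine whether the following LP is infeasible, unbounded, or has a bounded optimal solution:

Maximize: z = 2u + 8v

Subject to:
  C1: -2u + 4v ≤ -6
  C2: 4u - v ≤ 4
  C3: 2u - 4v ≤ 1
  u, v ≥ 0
C3 requires 2u - 4v ≤ 1, while C1 (-2u + 4v ≤ -6) is equivalent to 2u - 4v ≥ 6. Together they would need 6 ≤ 2u - 4v ≤ 1, which is impossible since 6 > 1. No point satisfies all constraints.

The feasible region is empty; the LP is infeasible.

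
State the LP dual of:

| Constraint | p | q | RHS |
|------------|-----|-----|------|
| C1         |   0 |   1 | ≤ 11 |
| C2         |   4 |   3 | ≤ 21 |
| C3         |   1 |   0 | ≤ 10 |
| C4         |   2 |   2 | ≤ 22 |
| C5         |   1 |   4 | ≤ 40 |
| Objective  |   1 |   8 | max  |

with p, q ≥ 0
Minimize: z = 11y1 + 21y2 + 10y3 + 22y4 + 40y5

Subject to:
  C1: -4y2 - y3 - 2y4 - y5 ≤ -1
  C2: -y1 - 3y2 - 2y4 - 4y5 ≤ -8
  y1, y2, y3, y4, y5 ≥ 0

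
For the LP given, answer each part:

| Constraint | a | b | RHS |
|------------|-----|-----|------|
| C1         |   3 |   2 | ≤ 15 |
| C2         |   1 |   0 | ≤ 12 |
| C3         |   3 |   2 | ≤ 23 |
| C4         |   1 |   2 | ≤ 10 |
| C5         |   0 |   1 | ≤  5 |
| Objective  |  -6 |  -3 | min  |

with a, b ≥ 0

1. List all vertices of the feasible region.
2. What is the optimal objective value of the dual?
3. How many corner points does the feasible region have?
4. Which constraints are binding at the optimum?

1. (0, 0), (5, 0), (2.5, 3.75), (0, 5)
2. -30 (by strong duality, equal to the primal optimum)
3. 4
4. C1, b ≥ 0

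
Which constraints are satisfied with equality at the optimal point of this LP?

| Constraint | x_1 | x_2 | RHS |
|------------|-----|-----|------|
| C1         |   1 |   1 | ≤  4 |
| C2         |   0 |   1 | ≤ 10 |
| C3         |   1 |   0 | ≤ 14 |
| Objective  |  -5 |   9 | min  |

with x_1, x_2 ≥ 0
Optimal: x_1 = 4, x_2 = 0
Slack at optimum:
  C1: slack = 0 (binding)
  C2: slack = 10
  C3: slack = 10
  x_1 ≥ 0: x_1 = 4
  x_2 ≥ 0: x_2 = 0 (binding)
Binding constraints: C1, x_2 ≥ 0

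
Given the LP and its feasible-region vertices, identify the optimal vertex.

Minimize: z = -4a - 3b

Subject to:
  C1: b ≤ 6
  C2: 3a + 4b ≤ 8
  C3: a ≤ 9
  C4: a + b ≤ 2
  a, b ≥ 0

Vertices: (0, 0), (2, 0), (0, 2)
Evaluating z = -4a - 3b at each vertex:
  (0, 0): z = 0
  (2, 0): z = -8
  (0, 2): z = -6

The smallest value is z = -8, attained at (2, 0).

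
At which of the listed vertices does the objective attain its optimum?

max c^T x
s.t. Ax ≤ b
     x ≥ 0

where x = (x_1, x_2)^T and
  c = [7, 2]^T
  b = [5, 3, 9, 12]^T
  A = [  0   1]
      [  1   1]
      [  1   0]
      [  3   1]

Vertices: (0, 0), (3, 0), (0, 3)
(3, 0) with z = 21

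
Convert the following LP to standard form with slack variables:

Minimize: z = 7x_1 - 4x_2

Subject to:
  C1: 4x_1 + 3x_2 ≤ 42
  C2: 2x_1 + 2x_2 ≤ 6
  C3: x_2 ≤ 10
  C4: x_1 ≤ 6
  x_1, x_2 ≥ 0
min z = 7x_1 - 4x_2

s.t.
  4x_1 + 3x_2 + s1 = 42
  2x_1 + 2x_2 + s2 = 6
  x_2 + s3 = 10
  x_1 + s4 = 6
  x_1, x_2, s1, s2, s3, s4 ≥ 0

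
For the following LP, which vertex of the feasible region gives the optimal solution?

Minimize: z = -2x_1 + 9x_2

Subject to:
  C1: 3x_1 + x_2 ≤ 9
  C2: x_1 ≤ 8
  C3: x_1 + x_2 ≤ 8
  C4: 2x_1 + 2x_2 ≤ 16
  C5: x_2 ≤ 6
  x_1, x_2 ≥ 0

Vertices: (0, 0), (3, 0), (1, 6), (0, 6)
Evaluating z = -2x_1 + 9x_2 at each vertex:
  (0, 0): z = 0
  (3, 0): z = -6
  (1, 6): z = 52
  (0, 6): z = 54

The smallest value is z = -6, attained at (3, 0).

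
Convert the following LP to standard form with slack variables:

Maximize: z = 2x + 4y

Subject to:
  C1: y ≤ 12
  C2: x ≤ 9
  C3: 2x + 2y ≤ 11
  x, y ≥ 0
max z = 2x + 4y

s.t.
  y + s1 = 12
  x + s2 = 9
  2x + 2y + s3 = 11
  x, y, s1, s2, s3 ≥ 0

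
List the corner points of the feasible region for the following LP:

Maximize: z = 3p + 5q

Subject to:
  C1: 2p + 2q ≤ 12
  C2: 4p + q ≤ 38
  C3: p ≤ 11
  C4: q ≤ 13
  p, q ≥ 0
Each vertex is the intersection of two constraint boundaries that also satisfies all remaining constraints:
  p = 0 and q = 0 → (0, 0)
  2p + 2q = 12 and q = 0 → (6, 0)
  2p + 2q = 12 and p = 0 → (0, 6)

Vertices: (0, 0), (6, 0), (0, 6)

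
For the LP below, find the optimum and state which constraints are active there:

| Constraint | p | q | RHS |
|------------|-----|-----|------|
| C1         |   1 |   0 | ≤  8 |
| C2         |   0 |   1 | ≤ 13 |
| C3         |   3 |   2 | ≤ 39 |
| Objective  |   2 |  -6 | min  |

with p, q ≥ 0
Optimal: p = 0, q = 13
Binding: C2, p ≥ 0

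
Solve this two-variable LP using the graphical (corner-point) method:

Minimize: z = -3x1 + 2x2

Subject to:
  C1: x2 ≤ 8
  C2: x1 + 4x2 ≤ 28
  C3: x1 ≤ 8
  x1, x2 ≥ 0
Each vertex is the intersection of two constraint boundaries that also satisfies all remaining constraints:
  x1 = 0 and x2 = 0 → (0, 0)
  x1 = 8 and x2 = 0 → (8, 0)
  x1 + 4x2 = 28 and x1 = 8 → (8, 5)
  x1 + 4x2 = 28 and x1 = 0 → (0, 7)

Evaluating z = -3x1 + 2x2 at each vertex:
  (0, 0): z = 0
  (8, 0): z = -24
  (8, 5): z = -14
  (0, 7): z = 14

The minimum is at (8, 0) with z = -24.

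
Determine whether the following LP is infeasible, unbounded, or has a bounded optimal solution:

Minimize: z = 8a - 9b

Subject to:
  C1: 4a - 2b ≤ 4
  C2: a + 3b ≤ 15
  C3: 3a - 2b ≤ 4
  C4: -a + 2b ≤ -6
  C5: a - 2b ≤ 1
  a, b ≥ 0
C5 requires a - 2b ≤ 1, while C4 (-a + 2b ≤ -6) is equivalent to a - 2b ≥ 6. Together they would need 6 ≤ a - 2b ≤ 1, which is impossible since 6 > 1. No point satisfies all constraints.

Infeasible: no point satisfies all constraints simultaneously.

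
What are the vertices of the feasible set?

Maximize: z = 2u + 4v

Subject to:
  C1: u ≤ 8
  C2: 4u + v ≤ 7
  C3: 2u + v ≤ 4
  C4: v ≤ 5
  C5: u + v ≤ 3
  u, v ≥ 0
Each vertex is the intersection of two constraint boundaries that also satisfies all remaining constraints:
  u = 0 and v = 0 → (0, 0)
  4u + v = 7 and v = 0 → (1.75, 0)
  4u + v = 7 and 2u + v = 4 → (1.5, 1)
  2u + v = 4 and u + v = 3 → (1, 2)
  u + v = 3 and u = 0 → (0, 3)

Vertices: (0, 0), (1.75, 0), (1.5, 1), (1, 2), (0, 3)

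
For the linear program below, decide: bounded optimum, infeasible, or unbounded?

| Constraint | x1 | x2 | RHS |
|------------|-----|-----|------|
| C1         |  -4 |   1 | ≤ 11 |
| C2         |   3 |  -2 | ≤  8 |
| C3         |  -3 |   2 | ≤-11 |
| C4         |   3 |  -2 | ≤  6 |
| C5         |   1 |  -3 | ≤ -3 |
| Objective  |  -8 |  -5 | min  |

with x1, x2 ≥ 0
C2 requires 3x1 - 2x2 ≤ 8, while C3 (-3x1 + 2x2 ≤ -11) is equivalent to 3x1 - 2x2 ≥ 11. Together they would need 11 ≤ 3x1 - 2x2 ≤ 8, which is impossible since 11 > 8. No point satisfies all constraints.

The feasible region is empty; the LP is infeasible.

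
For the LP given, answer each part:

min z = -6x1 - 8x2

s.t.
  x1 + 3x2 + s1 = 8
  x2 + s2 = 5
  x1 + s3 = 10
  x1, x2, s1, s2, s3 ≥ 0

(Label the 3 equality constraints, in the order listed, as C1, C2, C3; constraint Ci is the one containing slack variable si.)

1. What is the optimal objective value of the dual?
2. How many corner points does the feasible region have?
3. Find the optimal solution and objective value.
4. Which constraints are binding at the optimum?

1. -48 (by strong duality, equal to the primal optimum)
2. 3
3. x1 = 8, x2 = 0, z = -48
4. C1, x2 ≥ 0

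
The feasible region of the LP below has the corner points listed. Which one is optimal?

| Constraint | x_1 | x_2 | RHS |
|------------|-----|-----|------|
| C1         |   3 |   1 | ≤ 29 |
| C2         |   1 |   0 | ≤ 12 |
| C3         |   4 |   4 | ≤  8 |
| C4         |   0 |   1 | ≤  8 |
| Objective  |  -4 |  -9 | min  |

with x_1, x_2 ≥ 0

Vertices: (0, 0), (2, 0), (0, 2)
(0, 2) with z = -18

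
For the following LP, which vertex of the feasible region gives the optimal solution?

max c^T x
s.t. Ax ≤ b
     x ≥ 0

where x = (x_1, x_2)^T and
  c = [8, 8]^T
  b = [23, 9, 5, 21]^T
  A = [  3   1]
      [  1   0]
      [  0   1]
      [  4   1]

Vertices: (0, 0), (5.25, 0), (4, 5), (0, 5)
(4, 5) with z = 72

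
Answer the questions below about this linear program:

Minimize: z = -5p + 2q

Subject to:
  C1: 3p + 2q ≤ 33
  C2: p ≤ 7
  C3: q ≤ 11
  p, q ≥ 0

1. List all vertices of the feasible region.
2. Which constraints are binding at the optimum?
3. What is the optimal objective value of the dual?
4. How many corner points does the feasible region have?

1. (0, 0), (7, 0), (7, 6), (3.667, 11), (0, 11)
2. C2, q ≥ 0
3. -35 (by strong duality, equal to the primal optimum)
4. 5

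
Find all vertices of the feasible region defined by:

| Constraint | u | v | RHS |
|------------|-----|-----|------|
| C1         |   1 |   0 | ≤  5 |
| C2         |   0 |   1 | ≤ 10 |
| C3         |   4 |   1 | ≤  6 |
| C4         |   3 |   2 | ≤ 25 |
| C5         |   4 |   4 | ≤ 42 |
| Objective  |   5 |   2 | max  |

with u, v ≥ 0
Each vertex is the intersection of two constraint boundaries that also satisfies all remaining constraints:
  u = 0 and v = 0 → (0, 0)
  4u + v = 6 and v = 0 → (1.5, 0)
  4u + v = 6 and u = 0 → (0, 6)

Vertices: (0, 0), (1.5, 0), (0, 6)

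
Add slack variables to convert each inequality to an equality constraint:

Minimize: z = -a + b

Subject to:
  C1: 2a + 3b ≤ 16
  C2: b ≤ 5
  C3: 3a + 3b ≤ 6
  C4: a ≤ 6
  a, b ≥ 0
min z = -a + b

s.t.
  2a + 3b + s1 = 16
  b + s2 = 5
  3a + 3b + s3 = 6
  a + s4 = 6
  a, b, s1, s2, s3, s4 ≥ 0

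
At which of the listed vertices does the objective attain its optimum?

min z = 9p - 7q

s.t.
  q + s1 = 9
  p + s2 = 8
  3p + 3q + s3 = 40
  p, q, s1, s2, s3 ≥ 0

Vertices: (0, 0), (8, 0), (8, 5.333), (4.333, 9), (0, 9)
Evaluating z = 9p - 7q at each vertex:
  (0, 0): z = 0
  (8, 0): z = 72
  (8, 5.333): z = 34.67
  (4.333, 9): z = -24
  (0, 9): z = -63

The smallest value is z = -63, attained at (0, 9).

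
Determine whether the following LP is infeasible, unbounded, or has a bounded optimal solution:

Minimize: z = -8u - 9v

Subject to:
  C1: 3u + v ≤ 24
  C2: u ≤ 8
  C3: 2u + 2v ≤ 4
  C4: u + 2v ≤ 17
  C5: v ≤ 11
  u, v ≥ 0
The point (0, 2) satisfies every constraint, so the LP is feasible; the constraints give u ≤ 8 and v ≤ 11, which with u, v ≥ 0 keep the feasible region inside a bounded box. A feasible, bounded LP attains a finite optimum at a vertex.

Bounded optimum: z* = -18 at (0, 2).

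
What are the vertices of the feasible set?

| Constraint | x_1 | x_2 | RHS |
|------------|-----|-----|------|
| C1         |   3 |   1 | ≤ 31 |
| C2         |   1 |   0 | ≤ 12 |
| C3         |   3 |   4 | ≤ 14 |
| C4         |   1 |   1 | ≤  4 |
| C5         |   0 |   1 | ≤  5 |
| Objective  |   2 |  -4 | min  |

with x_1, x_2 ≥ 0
Each vertex is the intersection of two constraint boundaries that also satisfies all remaining constraints:
  x_1 = 0 and x_2 = 0 → (0, 0)
  x_1 + x_2 = 4 and x_2 = 0 → (4, 0)
  3x_1 + 4x_2 = 14 and x_1 + x_2 = 4 → (2, 2)
  3x_1 + 4x_2 = 14 and x_1 = 0 → (0, 3.5)

Vertices: (0, 0), (4, 0), (2, 2), (0, 3.5)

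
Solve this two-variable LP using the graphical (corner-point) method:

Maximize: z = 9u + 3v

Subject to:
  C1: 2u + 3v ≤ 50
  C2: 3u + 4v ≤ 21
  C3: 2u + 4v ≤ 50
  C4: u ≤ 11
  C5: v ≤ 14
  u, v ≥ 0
u = 7, v = 0, z = 63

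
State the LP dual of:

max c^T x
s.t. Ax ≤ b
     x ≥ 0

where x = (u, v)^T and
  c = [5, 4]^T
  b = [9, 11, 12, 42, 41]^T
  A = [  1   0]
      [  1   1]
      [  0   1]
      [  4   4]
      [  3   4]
Minimize: z = 9y1 + 11y2 + 12y3 + 42y4 + 41y5

Subject to:
  C1: -y1 - y2 - 4y4 - 3y5 ≤ -5
  C2: -y2 - y3 - 4y4 - 4y5 ≤ -4
  y1, y2, y3, y4, y5 ≥ 0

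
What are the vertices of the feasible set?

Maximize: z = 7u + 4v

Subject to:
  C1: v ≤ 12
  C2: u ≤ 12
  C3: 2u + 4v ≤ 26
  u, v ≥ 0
Each vertex is the intersection of two constraint boundaries that also satisfies all remaining constraints:
  u = 0 and v = 0 → (0, 0)
  u = 12 and v = 0 → (12, 0)
  u = 12 and 2u + 4v = 26 → (12, 0.5)
  2u + 4v = 26 and u = 0 → (0, 6.5)

Vertices: (0, 0), (12, 0), (12, 0.5), (0, 6.5)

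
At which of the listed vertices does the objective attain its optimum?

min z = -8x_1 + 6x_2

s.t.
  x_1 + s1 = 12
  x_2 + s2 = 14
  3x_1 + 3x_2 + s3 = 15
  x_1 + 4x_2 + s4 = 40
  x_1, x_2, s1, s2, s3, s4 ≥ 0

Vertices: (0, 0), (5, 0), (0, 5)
Evaluating z = -8x_1 + 6x_2 at each vertex:
  (0, 0): z = 0
  (5, 0): z = -40
  (0, 5): z = 30

The smallest value is z = -40, attained at (5, 0).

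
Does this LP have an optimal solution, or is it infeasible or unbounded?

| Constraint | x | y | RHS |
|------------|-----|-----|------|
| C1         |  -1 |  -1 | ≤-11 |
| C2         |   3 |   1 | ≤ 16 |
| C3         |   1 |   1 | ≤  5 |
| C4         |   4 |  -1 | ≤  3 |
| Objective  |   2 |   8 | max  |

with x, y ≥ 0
C3 requires x + y ≤ 5, while C1 (-x - y ≤ -11) is equivalent to x + y ≥ 11. Together they would need 11 ≤ x + y ≤ 5, which is impossible since 11 > 5. No point satisfies all constraints.

Infeasible — the constraint set is empty.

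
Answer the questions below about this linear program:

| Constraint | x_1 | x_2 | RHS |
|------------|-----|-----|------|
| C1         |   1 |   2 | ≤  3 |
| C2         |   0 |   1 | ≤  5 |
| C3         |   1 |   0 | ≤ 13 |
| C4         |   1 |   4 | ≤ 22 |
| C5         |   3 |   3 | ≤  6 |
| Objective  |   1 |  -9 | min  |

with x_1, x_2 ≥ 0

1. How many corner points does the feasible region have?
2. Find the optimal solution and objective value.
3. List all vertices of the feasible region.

1. 4
2. x_1 = 0, x_2 = 1.5, z = -13.5
3. (0, 0), (2, 0), (1, 1), (0, 1.5)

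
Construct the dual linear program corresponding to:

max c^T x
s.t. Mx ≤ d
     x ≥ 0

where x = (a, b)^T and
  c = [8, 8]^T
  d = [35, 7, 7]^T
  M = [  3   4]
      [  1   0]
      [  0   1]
Minimize: z = 35y1 + 7y2 + 7y3

Subject to:
  C1: -3y1 - y2 ≤ -8
  C2: -4y1 - y3 ≤ -8
  y1, y2, y3 ≥ 0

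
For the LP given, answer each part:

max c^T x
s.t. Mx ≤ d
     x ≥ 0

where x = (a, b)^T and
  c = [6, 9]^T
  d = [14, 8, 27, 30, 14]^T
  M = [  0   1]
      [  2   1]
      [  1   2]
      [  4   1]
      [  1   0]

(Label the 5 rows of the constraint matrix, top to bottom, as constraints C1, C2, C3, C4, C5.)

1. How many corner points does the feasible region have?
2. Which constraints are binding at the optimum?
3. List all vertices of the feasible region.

1. 3
2. C2, a ≥ 0
3. (0, 0), (4, 0), (0, 8)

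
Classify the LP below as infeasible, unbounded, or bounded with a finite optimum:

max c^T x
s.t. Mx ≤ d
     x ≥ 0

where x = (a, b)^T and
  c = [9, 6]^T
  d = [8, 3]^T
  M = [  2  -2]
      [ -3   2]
Feasible point: (0, 0) satisfies every constraint, so the LP is feasible.
Direction d = (1, 1): for each constraint row a, a·d ≤ 0 —
  (2)(1) + (-2)(1) = 0 ≤ 0
  (-3)(1) + (2)(1) = -1 ≤ 0
and d ≥ 0, so (0, 0) + t·d stays feasible for every t ≥ 0. Along this ray z = 9a + 6b changes by 15 per unit t, so z → +∞.

Unbounded — the objective can increase without bound over the feasible region.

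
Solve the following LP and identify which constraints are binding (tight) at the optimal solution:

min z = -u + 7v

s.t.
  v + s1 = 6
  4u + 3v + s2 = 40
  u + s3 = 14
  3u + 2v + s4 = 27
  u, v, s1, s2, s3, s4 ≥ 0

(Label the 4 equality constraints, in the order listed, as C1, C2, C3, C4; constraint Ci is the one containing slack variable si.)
Optimal: u = 9, v = 0
Slack at optimum:
  C1: slack = 6
  C2: slack = 4
  C3: slack = 5
  C4: slack = 0 (binding)
  u ≥ 0: u = 9
  v ≥ 0: v = 0 (binding)
Binding constraints: C4, v ≥ 0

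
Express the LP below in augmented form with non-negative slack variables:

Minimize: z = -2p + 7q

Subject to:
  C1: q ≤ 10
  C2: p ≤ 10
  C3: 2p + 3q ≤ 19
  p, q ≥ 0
min z = -2p + 7q

s.t.
  q + s1 = 10
  p + s2 = 10
  2p + 3q + s3 = 19
  p, q, s1, s2, s3 ≥ 0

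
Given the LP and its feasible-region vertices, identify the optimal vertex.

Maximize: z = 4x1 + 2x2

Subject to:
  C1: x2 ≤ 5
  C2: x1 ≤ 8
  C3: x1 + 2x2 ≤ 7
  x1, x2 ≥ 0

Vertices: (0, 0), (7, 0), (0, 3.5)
Evaluating z = 4x1 + 2x2 at each vertex:
  (0, 0): z = 0
  (7, 0): z = 28
  (0, 3.5): z = 7

The largest value is z = 28, attained at (7, 0).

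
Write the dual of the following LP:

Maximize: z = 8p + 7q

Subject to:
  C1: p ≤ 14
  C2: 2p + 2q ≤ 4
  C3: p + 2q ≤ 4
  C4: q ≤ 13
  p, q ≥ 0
Minimize: z = 14y1 + 4y2 + 4y3 + 13y4

Subject to:
  C1: -y1 - 2y2 - y3 ≤ -8
  C2: -2y2 - 2y3 - y4 ≤ -7
  y1, y2, y3, y4 ≥ 0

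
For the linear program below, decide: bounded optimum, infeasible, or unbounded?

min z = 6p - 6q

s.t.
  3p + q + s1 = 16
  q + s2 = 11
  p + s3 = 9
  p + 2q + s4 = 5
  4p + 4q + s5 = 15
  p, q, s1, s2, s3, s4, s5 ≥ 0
The point (0, 2.5) satisfies every constraint, so the LP is feasible; the constraints give p ≤ 9 and q ≤ 11, which with p, q ≥ 0 keep the feasible region inside a bounded box. A feasible, bounded LP attains a finite optimum at a vertex.

Evaluating z = 6p - 6q at each vertex:
  (0, 0): z = 0
  (3.75, 0): z = 22.5
  (2.5, 1.25): z = 7.5
  (0, 2.5): z = -15

Feasible with finite optimum z* = -15 at (0, 2.5).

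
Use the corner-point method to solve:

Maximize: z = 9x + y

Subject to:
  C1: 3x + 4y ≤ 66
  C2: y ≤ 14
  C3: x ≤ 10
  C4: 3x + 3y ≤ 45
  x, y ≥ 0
Each vertex is the intersection of two constraint boundaries that also satisfies all remaining constraints:
  x = 0 and y = 0 → (0, 0)
  x = 10 and y = 0 → (10, 0)
  x = 10 and 3x + 3y = 45 → (10, 5)
  y = 14 and 3x + 3y = 45 → (1, 14)
  y = 14 and x = 0 → (0, 14)

Evaluating z = 9x + y at each vertex:
  (0, 0): z = 0
  (10, 0): z = 90
  (10, 5): z = 95
  (1, 14): z = 23
  (0, 14): z = 14

The maximum is at (10, 5) with z = 95.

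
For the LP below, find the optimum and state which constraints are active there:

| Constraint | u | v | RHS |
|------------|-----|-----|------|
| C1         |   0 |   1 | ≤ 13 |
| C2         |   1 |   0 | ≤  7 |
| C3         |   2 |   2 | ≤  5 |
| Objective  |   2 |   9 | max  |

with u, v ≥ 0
Optimal: u = 0, v = 2.5
Slack at optimum:
  C1: slack = 10.5
  C2: slack = 7
  C3: slack = 0 (binding)
  u ≥ 0: u = 0 (binding)
  v ≥ 0: v = 2.5
Binding constraints: C3, u ≥ 0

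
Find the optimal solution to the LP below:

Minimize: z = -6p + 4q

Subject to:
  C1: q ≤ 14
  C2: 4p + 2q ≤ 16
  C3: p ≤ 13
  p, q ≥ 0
Each vertex is the intersection of two constraint boundaries that also satisfies all remaining constraints:
  p = 0 and q = 0 → (0, 0)
  4p + 2q = 16 and q = 0 → (4, 0)
  4p + 2q = 16 and p = 0 → (0, 8)

Evaluating z = -6p + 4q at each vertex:
  (0, 0): z = 0
  (4, 0): z = -24
  (0, 8): z = 32

The minimum is at (4, 0) with z = -24.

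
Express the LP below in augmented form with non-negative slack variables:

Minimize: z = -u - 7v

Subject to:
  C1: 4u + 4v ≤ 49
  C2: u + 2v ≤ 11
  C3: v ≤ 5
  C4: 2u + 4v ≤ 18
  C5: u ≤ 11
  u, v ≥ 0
min z = -u - 7v

s.t.
  4u + 4v + s1 = 49
  u + 2v + s2 = 11
  v + s3 = 5
  2u + 4v + s4 = 18
  u + s5 = 11
  u, v, s1, s2, s3, s4, s5 ≥ 0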